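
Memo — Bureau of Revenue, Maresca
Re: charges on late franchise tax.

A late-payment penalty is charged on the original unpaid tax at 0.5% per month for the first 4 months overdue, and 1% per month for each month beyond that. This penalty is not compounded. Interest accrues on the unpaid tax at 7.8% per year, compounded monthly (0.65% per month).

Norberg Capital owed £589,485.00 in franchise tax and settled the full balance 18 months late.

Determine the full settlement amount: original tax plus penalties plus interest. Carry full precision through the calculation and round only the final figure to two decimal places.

Penalty, months 1–4: 4 × 0.5% × £589,485.00 = £11,789.70
Penalty, months 5–18: 14 × 1% × £589,485.00 = £82,527.90
Interest: £589,485.00 × ((1 + 0.0065)^18 − 1) = £589,485.00 × 0.1236939… = £72,915.7028…
Total = £589,485.00 + £94,317.6000 + £72,915.7028… = £756,718.30

£756,718.30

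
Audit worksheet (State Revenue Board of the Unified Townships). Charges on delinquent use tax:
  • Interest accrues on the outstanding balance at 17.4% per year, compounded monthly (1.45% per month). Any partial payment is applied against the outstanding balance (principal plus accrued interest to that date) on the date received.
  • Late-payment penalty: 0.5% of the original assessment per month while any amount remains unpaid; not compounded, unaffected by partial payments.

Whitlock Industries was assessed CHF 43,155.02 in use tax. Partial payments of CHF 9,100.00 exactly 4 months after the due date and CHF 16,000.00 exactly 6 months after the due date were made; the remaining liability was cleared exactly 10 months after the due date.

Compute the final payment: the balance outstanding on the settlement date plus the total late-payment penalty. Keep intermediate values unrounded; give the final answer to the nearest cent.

Balance at month 4: CHF 43,155.0200 × (1 + 0.0145)^4 = CHF 45,712.9794…
After CHF 9,100.00 payment: CHF 45,712.9794… − CHF 9,100.00 = CHF 36,612.9794…
Balance at month 6: CHF 36,612.9794… × (1 + 0.0145)^2 = CHF 37,682.4537…
After CHF 16,000.00 payment: CHF 37,682.4537… − CHF 16,000.00 = CHF 21,682.4537…
Balance at month 10: CHF 21,682.4537… × (1 + 0.0145)^4 = CHF 22,967.6538…
Penalty: 10 × 0.5% × CHF 43,155.02 = CHF 2,157.75…
Final settlement = outstanding balance + penalty = CHF 22,967.6538… + CHF 2,157.75… = CHF 25,125.40

CHF 25,125.40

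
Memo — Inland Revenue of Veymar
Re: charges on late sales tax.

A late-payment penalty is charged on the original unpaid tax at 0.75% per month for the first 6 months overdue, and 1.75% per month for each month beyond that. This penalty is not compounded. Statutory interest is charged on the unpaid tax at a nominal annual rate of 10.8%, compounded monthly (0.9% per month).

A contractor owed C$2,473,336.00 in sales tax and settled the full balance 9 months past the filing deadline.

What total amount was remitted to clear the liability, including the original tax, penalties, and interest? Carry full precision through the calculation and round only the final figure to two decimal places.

Penalty, months 1–6: 6 × 0.75% × C$2,473,336.00 = C$111,300.12
Penalty, months 7–9: 3 × 1.75% × C$2,473,336.00 = C$129,850.14
Interest: C$2,473,336.00 × ((1 + 0.009)^9 − 1) = C$2,473,336.00 × 0.0839781… = C$207,705.9842…
Total = C$2,473,336.00 + C$241,150.2600 + C$207,705.9842… = C$2,922,192.24

C$2,922,192.24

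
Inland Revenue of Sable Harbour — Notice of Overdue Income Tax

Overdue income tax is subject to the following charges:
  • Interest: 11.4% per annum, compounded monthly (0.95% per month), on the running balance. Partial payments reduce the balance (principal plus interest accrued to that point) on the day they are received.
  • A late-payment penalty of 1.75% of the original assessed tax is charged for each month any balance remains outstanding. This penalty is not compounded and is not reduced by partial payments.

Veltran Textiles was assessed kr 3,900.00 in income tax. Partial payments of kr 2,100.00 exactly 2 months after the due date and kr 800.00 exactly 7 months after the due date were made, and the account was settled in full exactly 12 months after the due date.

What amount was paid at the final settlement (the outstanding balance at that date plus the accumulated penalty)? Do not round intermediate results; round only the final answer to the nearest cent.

kr 2,040.60

Balance at month 2: kr 3,900.0000 × (1 + 0.0095)^2 = kr 3,974.4520…
After kr 2,100.00 payment: kr 3,974.4520… − kr 2,100.00 = kr 1,874.4520…
Balance at month 7: kr 1,874.4520… × (1 + 0.0095)^5 = kr 1,965.1963…
After kr 800.00 payment: kr 1,965.1963… − kr 800.00 = kr 1,165.1963…
Balance at month 12: kr 1,165.1963… × (1 + 0.0095)^5 = kr 1,221.6047…
Penalty: 12 × 1.75% × kr 3,900.00 = kr 819.00
Final settlement = outstanding balance + penalty = kr 1,221.6047… + kr 819.00 = kr 2,040.60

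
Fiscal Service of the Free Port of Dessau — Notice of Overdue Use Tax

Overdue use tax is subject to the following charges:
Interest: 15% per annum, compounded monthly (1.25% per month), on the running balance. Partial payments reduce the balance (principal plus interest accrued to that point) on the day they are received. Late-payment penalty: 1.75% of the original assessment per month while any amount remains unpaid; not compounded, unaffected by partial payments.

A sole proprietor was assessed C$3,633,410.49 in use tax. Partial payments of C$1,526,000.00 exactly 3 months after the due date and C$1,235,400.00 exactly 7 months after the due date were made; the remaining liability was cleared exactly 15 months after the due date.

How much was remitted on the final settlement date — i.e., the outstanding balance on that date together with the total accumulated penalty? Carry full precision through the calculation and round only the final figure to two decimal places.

C$2,195,615.72

Balance at month 3: C$3,633,410.4900 × (1 + 0.0125)^3 = C$3,771,373.6410…
After C$1,526,000.00 payment: C$3,771,373.6410… − C$1,526,000.00 = C$2,245,373.6410…
Balance at month 7: C$2,245,373.6410… × (1 + 0.0125)^4 = C$2,359,764.9577…
After C$1,235,400.00 payment: C$2,359,764.9577… − C$1,235,400.00 = C$1,124,364.9577…
Balance at month 15: C$1,124,364.9577… × (1 + 0.0125)^8 = C$1,241,845.4684…
Penalty: 15 × 1.75% × C$3,633,410.49 = C$953,770.25…
Final settlement = outstanding balance + penalty = C$1,241,845.4684… + C$953,770.25… = C$2,195,615.72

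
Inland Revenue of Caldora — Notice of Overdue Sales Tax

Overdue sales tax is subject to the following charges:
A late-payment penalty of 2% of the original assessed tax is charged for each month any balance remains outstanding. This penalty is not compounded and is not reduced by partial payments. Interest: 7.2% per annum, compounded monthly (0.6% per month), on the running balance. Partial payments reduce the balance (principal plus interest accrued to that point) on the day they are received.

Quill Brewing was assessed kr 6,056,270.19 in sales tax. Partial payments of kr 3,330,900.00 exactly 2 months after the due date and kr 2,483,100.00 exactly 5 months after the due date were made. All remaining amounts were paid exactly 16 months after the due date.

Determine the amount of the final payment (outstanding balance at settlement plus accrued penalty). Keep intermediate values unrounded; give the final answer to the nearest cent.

Balance at month 2: kr 6,056,270.1900 × (1 + 0.006)^2 = kr 6,129,163.4580…
After kr 3,330,900.00 payment: kr 6,129,163.4580… − kr 3,330,900.00 = kr 2,798,263.4580…
Balance at month 5: kr 2,798,263.4580… × (1 + 0.006)^3 = kr 2,848,935.0171…
After kr 2,483,100.00 payment: kr 2,848,935.0171… − kr 2,483,100.00 = kr 365,835.0171…
Balance at month 16: kr 365,835.0171… × (1 + 0.006)^11 = kr 390,717.6777…
Penalty: 16 × 2% × kr 6,056,270.19 = kr 1,938,006.46…
Final settlement = outstanding balance + penalty = kr 390,717.6777… + kr 1,938,006.46… = kr 2,328,724.14

kr 2,328,724.14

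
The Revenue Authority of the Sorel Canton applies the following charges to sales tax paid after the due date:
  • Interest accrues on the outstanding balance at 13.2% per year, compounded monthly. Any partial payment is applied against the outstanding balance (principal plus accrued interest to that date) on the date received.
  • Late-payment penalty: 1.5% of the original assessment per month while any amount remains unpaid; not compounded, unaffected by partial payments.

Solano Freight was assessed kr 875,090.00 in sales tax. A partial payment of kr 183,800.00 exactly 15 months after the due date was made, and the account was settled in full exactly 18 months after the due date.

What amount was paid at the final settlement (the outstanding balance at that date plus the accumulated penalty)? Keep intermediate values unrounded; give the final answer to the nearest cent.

kr 1,111,891.17

Monthly rate = 13.2% ÷ 12 = 1.1%
Balance at month 15: kr 875,090.0000 × (1 + 0.011)^15 = kr 1,031,145.7471…
After kr 183,800.00 payment: kr 1,031,145.7471… − kr 183,800.00 = kr 847,345.7471…
Balance at month 18: kr 847,345.7471… × (1 + 0.011)^3 = kr 875,616.8710…
Penalty: 18 × 1.5% × kr 875,090.00 = kr 236,274.30
Final settlement = outstanding balance + penalty = kr 875,616.8710… + kr 236,274.30 = kr 1,111,891.17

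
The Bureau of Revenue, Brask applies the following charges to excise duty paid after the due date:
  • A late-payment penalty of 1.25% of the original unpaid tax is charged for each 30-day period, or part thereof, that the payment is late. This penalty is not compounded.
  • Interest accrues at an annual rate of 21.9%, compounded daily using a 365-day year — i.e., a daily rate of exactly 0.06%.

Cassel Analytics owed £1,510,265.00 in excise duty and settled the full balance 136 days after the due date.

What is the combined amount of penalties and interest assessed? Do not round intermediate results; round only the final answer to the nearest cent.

Penalty periods: ⌈136/30⌉ = 5; penalty = 5 × 1.25% × £1,510,265.00 = £94,391.56…
Interest: £1,510,265.00 × ((1 + 0.0006)^136 − 1) = £1,510,265.00 × 0.08499516… = £128,365.2213…
Penalties + interest = £94,391.5625 + £128,365.2213… = £222,756.78

£222,756.78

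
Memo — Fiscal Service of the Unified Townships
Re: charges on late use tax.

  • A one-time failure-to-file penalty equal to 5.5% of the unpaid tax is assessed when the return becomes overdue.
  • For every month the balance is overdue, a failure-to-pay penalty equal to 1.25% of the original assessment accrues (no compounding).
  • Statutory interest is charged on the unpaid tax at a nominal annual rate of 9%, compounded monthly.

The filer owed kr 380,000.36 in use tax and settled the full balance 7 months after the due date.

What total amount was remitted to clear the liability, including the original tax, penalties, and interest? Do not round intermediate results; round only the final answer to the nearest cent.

Failure-to-file penalty: 5.5% × kr 380,000.36 = kr 20,900.02…
Failure-to-pay penalty: 7 × 1.25% × kr 380,000.36 = kr 33,250.03…
Interest (9%/yr ÷ 12 = 0.75%/month): kr 380,000.36 × ((1 + 0.0075)^7 − 1) = kr 20,404.5475…
Total = kr 380,000.36 + kr 54,150.0513 + kr 20,404.5475… = kr 454,554.96

kr 454,554.96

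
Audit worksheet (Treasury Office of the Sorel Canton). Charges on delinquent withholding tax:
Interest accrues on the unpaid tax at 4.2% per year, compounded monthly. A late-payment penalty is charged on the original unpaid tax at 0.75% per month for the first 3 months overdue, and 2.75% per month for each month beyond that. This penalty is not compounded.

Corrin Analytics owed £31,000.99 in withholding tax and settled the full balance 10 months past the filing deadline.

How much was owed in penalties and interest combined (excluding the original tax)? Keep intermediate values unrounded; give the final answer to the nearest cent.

£7,767.50

Penalty, months 1–3: 3 × 0.75% × £31,000.99 = £697.52…
Penalty, months 4–10: 7 × 2.75% × £31,000.99 = £5,967.69…
Interest (4.2%/yr ÷ 12 = 0.35%/month): £31,000.99 × ((1 + 0.0035)^10 − 1) = £1,102.2844…
Penalties + interest = £6,665.2129… + £1,102.2844… = £7,767.50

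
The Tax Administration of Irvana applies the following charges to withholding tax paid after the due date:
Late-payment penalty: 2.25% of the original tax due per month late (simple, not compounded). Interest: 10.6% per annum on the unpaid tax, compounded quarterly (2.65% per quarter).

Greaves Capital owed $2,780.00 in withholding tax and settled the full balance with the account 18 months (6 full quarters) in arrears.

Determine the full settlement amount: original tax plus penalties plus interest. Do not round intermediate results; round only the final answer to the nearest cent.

$4,378.26

Late-payment penalty = 2.25% × $2,780.00 × 18 mo = $1,125.90
Interest: $2,780.00 × ((1 + 0.0265)^6 − 1) = $2,780.00 × 0.1699134… = $472.3593…
Total = $2,780.00 + $1,125.9000 + $472.3593… = $4,378.26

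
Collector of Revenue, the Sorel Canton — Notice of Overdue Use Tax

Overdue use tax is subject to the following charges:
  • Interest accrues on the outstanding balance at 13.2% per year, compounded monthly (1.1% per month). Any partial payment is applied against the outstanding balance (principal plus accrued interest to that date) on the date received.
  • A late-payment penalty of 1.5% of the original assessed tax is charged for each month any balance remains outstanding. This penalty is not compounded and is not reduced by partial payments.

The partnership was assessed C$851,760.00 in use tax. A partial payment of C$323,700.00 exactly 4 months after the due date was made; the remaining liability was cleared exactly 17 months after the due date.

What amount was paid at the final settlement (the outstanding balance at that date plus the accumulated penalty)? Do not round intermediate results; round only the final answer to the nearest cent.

Balance at month 4: C$851,760.0000 × (1 + 0.011)^4 = C$889,860.3650…
After C$323,700.00 payment: C$889,860.3650… − C$323,700.00 = C$566,160.3650…
Balance at month 17: C$566,160.3650… × (1 + 0.011)^13 = C$652,686.2826…
Penalty: 17 × 1.5% × C$851,760.00 = C$217,198.80
Final settlement = outstanding balance + penalty = C$652,686.2826… + C$217,198.80 = C$869,885.08

C$869,885.08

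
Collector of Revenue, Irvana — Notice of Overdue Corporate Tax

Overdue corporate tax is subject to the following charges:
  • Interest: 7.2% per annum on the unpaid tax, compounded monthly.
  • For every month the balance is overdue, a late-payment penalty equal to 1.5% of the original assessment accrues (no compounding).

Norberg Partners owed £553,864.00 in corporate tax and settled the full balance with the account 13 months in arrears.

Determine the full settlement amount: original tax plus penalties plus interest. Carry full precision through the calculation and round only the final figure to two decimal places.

Late-payment penalty = 1.5% × £553,864.00 × 13 mo = £108,003.48
Interest (7.2%/yr ÷ 12 = 0.6%/month): £553,864.00 × ((1 + 0.006)^13 − 1) = £44,791.3764…
Total = £553,864.00 + £108,003.4800 + £44,791.3764… = £706,658.86

£706,658.86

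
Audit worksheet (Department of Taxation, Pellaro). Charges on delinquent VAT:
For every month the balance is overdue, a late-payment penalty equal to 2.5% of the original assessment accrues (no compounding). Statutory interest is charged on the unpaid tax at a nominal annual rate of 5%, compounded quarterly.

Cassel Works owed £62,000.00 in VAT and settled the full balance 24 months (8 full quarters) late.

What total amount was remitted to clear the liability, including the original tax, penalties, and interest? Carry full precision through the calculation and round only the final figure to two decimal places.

£105,678.14

Late-payment penalty: 24 × 2.5% × £62,000.00 = £37,200.00
Interest (5%/yr ÷ 4 = 1.25%/quarter): £62,000.00 × ((1 + 0.0125)^8 − 1) = £6,478.1383…
Total = £62,000.00 + £37,200.0000 + £6,478.1383… = £105,678.14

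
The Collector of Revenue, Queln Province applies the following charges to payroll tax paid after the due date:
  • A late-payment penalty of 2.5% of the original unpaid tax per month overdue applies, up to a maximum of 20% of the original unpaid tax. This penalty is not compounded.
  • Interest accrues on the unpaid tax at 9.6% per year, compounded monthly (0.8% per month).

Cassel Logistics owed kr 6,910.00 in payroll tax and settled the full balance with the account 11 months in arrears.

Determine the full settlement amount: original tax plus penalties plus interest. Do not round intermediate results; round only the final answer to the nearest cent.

kr 8,925.00

Penalty (uncapped): 11 × 2.5% × kr 6,910.00 = kr 1,900.25; cap = 20% × kr 6,910.00 = kr 1,382.00 → penalty = kr 1,382.00
Interest: kr 6,910.00 × ((1 + 0.008)^11 − 1) = kr 6,910.00 × 0.0916058… = kr 632.9964…
Total = kr 6,910.00 + kr 1,382.0000 + kr 632.9964… = kr 8,925.00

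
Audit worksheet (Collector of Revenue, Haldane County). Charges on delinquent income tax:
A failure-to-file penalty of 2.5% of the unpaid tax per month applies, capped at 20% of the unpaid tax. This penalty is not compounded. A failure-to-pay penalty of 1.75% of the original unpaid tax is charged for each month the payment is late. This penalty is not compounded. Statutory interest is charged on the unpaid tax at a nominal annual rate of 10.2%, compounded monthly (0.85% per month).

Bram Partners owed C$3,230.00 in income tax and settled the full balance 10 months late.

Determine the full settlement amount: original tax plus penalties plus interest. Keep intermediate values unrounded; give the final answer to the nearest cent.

C$4,726.54

Failure-to-file: 10 × 2.5% × C$3,230.00 = C$807.50, capped at 20% × C$3,230.00 = C$646.00
Failure-to-pay penalty: 10 × 1.75% × C$3,230.00 = C$565.25
Interest: C$3,230.00 × ((1 + 0.0085)^10 − 1) = C$3,230.00 × 0.0883261… = C$285.2931…
Total = C$3,230.00 + C$1,211.2500 + C$285.2931… = C$4,726.54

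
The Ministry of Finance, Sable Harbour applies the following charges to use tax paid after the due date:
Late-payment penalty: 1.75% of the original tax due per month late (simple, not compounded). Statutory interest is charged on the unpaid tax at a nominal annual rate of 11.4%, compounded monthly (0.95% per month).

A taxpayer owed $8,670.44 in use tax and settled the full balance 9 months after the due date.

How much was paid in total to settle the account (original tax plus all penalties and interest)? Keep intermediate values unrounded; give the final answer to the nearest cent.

Late-payment penalty = 1.75% × $8,670.44 × 9 mo = $1,365.59…
Interest: $8,670.44 × ((1 + 0.0095)^9 − 1) = $8,670.44 × 0.0888221… = $770.1263…
Total = $8,670.44 + $1,365.5943 + $770.1263… = $10,806.16

$10,806.16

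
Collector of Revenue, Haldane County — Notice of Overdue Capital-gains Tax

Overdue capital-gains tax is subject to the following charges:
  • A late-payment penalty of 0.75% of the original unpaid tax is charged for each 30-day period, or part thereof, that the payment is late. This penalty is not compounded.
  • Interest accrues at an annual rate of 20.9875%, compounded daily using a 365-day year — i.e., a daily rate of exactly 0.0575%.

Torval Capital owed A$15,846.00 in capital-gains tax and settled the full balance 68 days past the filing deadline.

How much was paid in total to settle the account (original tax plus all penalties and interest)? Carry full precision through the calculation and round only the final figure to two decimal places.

A$16,834.20

Penalty periods: ⌈68/30⌉ = 3; penalty = 3 × 0.75% × A$15,846.00 = A$356.54…
Interest: A$15,846.00 × ((1 + 0.000575)^68 − 1) = A$15,846.00 × 0.03986278… = A$631.6656…
Total = A$15,846.00 + A$356.5350 + A$631.6656… = A$16,834.20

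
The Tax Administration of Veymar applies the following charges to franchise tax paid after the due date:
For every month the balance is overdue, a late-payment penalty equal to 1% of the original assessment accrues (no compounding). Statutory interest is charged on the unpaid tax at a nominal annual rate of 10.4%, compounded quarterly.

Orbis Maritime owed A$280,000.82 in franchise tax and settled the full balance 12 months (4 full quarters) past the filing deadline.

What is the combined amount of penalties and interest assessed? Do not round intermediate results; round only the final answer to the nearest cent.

Late-payment penalty = 1% × A$280,000.82 × 12 mo = A$33,600.10…
Interest (10.4%/yr ÷ 4 = 2.6%/quarter): A$280,000.82 × ((1 + 0.026)^4 − 1) = A$30,275.5817…
Penalties + interest = A$33,600.0984 + A$30,275.5817… = A$63,875.68

A$63,875.68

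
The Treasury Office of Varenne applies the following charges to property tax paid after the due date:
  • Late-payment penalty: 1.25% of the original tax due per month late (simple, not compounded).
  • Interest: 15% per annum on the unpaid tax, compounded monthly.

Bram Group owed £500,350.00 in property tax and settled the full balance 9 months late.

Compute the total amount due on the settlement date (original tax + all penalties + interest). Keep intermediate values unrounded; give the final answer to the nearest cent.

£615,826.87

Late-payment penalty: 9 × 1.25% × £500,350.00 = £56,289.38…
Interest (15%/yr ÷ 12 = 1.25%/month): £500,350.00 × ((1 + 0.0125)^9 − 1) = £59,187.4910…
Total = £500,350.00 + £56,289.3750 + £59,187.4910… = £615,826.87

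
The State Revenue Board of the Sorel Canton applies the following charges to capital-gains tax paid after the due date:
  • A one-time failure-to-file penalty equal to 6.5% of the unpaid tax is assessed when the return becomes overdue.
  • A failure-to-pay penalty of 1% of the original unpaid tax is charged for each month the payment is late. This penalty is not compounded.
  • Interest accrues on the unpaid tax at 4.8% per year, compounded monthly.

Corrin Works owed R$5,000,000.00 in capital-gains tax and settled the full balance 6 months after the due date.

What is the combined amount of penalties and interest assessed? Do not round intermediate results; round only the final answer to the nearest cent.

R$746,206.42

Failure-to-file penalty: 6.5% × R$5,000,000.00 = R$325,000.00
Failure-to-pay penalty: 6 × 1% × R$5,000,000.00 = R$300,000.00
Interest (4.8%/yr ÷ 12 = 0.4%/month): R$5,000,000.00 × ((1 + 0.004)^6 − 1) = R$121,206.4192…
Penalties + interest = R$625,000.0000 + R$121,206.4192… = R$746,206.42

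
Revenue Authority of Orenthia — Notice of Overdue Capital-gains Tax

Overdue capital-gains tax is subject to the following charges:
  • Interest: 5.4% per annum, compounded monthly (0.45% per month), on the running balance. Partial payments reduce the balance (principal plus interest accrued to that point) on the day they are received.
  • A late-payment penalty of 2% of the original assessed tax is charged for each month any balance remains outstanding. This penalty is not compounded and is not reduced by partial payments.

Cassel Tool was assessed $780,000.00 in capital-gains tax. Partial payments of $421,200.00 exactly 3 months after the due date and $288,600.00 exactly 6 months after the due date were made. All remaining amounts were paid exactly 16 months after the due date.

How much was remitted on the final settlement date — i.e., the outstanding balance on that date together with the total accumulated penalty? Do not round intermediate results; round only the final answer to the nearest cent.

Balance at month 3: $780,000.0000 × (1 + 0.0045)^3 = $790,577.4561…
After $421,200.00 payment: $790,577.4561… − $421,200.00 = $369,377.4561…
Balance at month 6: $369,377.4561… × (1 + 0.0045)^3 = $374,386.5251…
After $288,600.00 payment: $374,386.5251… − $288,600.00 = $85,786.5251…
Balance at month 16: $85,786.5251… × (1 + 0.0045)^10 = $89,726.0372…
Penalty: 16 × 2% × $780,000.00 = $249,600.00
Final settlement = outstanding balance + penalty = $89,726.0372… + $249,600.00 = $339,326.04

$339,326.04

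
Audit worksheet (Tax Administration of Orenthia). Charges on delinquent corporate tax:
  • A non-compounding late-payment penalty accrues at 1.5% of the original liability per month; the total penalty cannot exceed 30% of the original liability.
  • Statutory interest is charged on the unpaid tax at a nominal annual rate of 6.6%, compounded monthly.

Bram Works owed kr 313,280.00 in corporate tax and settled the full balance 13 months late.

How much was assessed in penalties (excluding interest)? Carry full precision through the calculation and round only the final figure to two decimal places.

kr 61,089.60

Penalty: 13 × 1.5% × kr 313,280.00 = kr 61,089.60 (below the 30% cap of kr 93,984.00)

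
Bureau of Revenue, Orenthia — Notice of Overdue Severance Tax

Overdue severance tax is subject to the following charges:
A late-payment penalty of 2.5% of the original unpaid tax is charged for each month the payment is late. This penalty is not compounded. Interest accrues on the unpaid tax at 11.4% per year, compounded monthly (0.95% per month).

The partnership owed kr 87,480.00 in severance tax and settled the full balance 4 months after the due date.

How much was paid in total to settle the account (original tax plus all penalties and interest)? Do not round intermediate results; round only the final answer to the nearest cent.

Late-payment penalty: 4 × 2.5% × kr 87,480.00 = kr 8,748.00
Interest: kr 87,480.00 × ((1 + 0.0095)^4 − 1) = kr 87,480.00 × 0.0385449… = kr 3,371.9111…
Total = kr 87,480.00 + kr 8,748.0000 + kr 3,371.9111… = kr 99,599.91

kr 99,599.91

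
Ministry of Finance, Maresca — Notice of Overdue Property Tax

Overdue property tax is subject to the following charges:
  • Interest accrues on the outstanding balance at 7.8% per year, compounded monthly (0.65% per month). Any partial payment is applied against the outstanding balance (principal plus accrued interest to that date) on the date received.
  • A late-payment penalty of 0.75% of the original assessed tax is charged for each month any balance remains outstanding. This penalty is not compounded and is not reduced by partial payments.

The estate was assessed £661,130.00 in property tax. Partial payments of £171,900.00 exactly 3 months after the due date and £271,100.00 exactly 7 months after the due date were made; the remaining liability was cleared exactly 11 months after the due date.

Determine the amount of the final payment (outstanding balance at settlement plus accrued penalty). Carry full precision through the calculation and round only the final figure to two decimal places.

Balance at month 3: £661,130.0000 × (1 + 0.0065)^3 = £674,106.0148…
After £171,900.00 payment: £674,106.0148… − £171,900.00 = £502,206.0148…
Balance at month 7: £502,206.0148… × (1 + 0.0065)^4 = £515,391.2330…
After £271,100.00 payment: £515,391.2330… − £271,100.00 = £244,291.2330…
Balance at month 11: £244,291.2330… × (1 + 0.0065)^4 = £250,705.0016…
Penalty: 11 × 0.75% × £661,130.00 = £54,543.23…
Final settlement = outstanding balance + penalty = £250,705.0016… + £54,543.23… = £305,248.23

£305,248.23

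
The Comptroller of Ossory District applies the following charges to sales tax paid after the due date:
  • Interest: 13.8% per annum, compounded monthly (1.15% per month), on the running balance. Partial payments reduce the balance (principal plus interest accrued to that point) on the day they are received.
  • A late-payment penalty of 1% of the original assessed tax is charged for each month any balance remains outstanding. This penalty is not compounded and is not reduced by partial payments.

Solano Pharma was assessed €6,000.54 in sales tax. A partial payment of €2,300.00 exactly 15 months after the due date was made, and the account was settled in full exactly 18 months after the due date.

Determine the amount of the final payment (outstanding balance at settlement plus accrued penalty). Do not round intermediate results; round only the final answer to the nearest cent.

€6,071.68

Balance at month 15: €6,000.5400 × (1 + 0.0115)^15 = €7,123.2575…
After €2,300.00 payment: €7,123.2575… − €2,300.00 = €4,823.2575…
Balance at month 18: €4,823.2575… × (1 + 0.0115)^3 = €4,991.5808…
Penalty: 18 × 1% × €6,000.54 = €1,080.10…
Final settlement = outstanding balance + penalty = €4,991.5808… + €1,080.10… = €6,071.68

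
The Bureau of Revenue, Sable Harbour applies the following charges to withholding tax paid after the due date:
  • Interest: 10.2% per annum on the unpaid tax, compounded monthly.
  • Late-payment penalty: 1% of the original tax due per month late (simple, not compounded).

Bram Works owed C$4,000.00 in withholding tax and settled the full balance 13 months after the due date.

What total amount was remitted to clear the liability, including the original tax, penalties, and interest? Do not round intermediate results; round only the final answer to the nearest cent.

Late-payment penalty = 1% × C$4,000.00 × 13 mo = C$520.00
Interest (10.2%/yr ÷ 12 = 0.85%/month): C$4,000.00 × ((1 + 0.0085)^13 − 1) = C$465.2597…
Total = C$4,000.00 + C$520.0000 + C$465.2597… = C$4,985.26

C$4,985.26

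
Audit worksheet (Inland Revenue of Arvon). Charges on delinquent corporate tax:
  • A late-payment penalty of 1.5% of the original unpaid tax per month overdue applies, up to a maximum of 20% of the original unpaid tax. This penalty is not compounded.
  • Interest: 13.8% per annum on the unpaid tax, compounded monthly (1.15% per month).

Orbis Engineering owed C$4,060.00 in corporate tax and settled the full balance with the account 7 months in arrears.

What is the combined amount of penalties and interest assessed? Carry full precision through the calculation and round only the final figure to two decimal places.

C$764.62

Penalty: 7 × 1.5% × C$4,060.00 = C$426.30 (below the 20% cap of C$812.00)
Interest: C$4,060.00 × ((1 + 0.0115)^7 − 1) = C$4,060.00 × 0.0833311… = C$338.3243…
Penalties + interest = C$426.3000 + C$338.3243… = C$764.62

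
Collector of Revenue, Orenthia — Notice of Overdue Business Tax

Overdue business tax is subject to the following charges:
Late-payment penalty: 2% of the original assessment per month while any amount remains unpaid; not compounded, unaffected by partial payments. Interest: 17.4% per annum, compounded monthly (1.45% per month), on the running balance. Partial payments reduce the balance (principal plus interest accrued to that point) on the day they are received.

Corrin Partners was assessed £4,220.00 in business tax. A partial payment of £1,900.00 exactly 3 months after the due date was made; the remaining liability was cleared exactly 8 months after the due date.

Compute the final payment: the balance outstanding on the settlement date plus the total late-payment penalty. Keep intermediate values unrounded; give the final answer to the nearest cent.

Balance at month 3: £4,220.0000 × (1 + 0.0145)^3 = £4,406.2446…
After £1,900.00 payment: £4,406.2446… − £1,900.00 = £2,506.2446…
Balance at month 8: £2,506.2446… × (1 + 0.0145)^5 = £2,693.2937…
Penalty: 8 × 2% × £4,220.00 = £675.20
Final settlement = outstanding balance + penalty = £2,693.2937… + £675.20 = £3,368.49

£3,368.49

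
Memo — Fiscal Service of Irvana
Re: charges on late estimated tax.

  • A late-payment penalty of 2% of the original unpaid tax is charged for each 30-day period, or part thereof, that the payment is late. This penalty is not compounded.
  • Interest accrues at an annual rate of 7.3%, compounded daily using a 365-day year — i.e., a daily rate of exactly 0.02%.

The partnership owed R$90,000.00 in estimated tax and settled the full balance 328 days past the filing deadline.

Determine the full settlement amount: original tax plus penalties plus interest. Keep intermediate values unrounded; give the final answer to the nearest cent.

Penalty periods: ⌈328/30⌉ = 11; penalty = 11 × 2% × R$90,000.00 = R$19,800.00
Interest: R$90,000.00 × ((1 + 0.0002)^328 − 1) = R$90,000.00 × 0.06779251… = R$6,101.3257…
Total = R$90,000.00 + R$19,800.0000 + R$6,101.3257… = R$115,901.33

R$115,901.33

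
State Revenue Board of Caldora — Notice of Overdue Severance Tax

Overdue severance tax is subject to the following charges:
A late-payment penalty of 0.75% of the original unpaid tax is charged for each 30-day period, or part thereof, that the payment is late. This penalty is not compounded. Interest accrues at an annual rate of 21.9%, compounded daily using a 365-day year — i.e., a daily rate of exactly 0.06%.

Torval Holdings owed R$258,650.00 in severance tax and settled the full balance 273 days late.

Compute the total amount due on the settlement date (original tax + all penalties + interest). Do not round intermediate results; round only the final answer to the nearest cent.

Penalty periods: ⌈273/30⌉ = 10; penalty = 10 × 0.75% × R$258,650.00 = R$19,398.75
Interest: R$258,650.00 × ((1 + 0.0006)^273 − 1) = R$258,650.00 × 0.17792083… = R$46,019.2238…
Total = R$258,650.00 + R$19,398.7500 + R$46,019.2238… = R$324,067.97

R$324,067.97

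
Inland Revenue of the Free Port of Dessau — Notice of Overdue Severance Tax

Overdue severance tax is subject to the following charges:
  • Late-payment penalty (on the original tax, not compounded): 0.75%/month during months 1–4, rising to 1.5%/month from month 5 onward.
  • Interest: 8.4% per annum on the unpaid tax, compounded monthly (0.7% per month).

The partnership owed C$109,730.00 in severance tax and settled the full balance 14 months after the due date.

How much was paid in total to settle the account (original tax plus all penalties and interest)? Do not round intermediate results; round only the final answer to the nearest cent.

C$140,738.19

Penalty, months 1–4: 4 × 0.75% × C$109,730.00 = C$3,291.90
Penalty, months 5–14: 10 × 1.5% × C$109,730.00 = C$16,459.50
Interest: C$109,730.00 × ((1 + 0.007)^14 − 1) = C$109,730.00 × 0.1025863… = C$11,256.7935…
Total = C$109,730.00 + C$19,751.4000 + C$11,256.7935… = C$140,738.19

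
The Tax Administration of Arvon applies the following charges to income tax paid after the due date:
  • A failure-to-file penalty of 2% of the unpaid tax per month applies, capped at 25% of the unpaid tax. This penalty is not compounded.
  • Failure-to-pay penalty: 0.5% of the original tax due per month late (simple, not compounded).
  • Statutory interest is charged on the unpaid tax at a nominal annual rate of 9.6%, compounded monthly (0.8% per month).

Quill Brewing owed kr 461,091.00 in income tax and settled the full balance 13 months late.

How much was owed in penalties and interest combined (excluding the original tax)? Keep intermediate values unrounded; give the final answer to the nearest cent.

Failure-to-file: 13 × 2% × kr 461,091.00 = kr 119,883.66, capped at 25% × kr 461,091.00 = kr 115,272.75
Failure-to-pay penalty: 13 × 0.5% × kr 461,091.00 = kr 29,970.92…
Interest: kr 461,091.00 × ((1 + 0.008)^13 − 1) = kr 461,091.00 × 0.1091414… = kr 50,324.1188…
Penalties + interest = kr 145,243.6650 + kr 50,324.1188… = kr 195,567.78

kr 195,567.78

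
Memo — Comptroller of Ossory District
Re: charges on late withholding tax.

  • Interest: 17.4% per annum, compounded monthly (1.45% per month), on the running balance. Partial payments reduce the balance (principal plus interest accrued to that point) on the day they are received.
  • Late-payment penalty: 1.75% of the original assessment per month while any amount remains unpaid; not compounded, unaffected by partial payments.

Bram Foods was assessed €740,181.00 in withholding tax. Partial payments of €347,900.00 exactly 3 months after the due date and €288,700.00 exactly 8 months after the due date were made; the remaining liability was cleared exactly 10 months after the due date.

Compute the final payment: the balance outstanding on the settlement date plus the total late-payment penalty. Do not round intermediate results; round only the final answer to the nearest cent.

Balance at month 3: €740,181.0000 × (1 + 0.0145)^3 = €772,847.9992…
After €347,900.00 payment: €772,847.9992… − €347,900.00 = €424,947.9992…
Balance at month 8: €424,947.9992… × (1 + 0.0145)^5 = €456,663.2316…
After €288,700.00 payment: €456,663.2316… − €288,700.00 = €167,963.2316…
Balance at month 10: €167,963.2316… × (1 + 0.0145)^2 = €172,869.4796…
Penalty: 10 × 1.75% × €740,181.00 = €129,531.68…
Final settlement = outstanding balance + penalty = €172,869.4796… + €129,531.68… = €302,401.15

€302,401.15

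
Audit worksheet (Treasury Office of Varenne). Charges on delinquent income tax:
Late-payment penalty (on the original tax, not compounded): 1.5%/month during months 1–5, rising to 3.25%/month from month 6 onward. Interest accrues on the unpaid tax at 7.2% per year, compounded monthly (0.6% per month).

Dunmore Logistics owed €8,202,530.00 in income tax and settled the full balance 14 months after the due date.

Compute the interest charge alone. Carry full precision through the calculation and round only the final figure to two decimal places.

Interest: €8,202,530.00 × ((1 + 0.006)^14 − 1) = €8,202,530.00 × 0.0873559… = €716,539.6940…

€716,539.69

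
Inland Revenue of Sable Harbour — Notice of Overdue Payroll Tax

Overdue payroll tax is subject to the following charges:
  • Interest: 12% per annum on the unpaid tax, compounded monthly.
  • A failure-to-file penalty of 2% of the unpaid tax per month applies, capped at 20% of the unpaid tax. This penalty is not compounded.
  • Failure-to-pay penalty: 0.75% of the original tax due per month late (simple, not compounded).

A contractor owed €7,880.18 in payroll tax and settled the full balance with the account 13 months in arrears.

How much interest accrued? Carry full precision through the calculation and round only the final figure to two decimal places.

€1,088.20

Interest (12%/yr ÷ 12 = 1%/month): €7,880.18 × ((1 + 0.01)^13 − 1) = €1,088.1999…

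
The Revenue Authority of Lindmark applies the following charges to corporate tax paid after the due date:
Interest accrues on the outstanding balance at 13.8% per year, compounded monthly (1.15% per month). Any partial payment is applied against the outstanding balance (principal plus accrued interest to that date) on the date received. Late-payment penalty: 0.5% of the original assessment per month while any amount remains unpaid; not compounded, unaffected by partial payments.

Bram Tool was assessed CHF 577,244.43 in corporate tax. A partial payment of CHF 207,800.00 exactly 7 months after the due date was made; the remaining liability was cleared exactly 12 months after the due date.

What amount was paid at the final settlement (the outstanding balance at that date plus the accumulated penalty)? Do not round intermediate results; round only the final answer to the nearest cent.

CHF 476,749.04

Balance at month 7: CHF 577,244.4300 × (1 + 0.0115)^7 = CHF 625,346.8416…
After CHF 207,800.00 payment: CHF 625,346.8416… − CHF 207,800.00 = CHF 417,546.8416…
Balance at month 12: CHF 417,546.8416… × (1 + 0.0115)^5 = CHF 442,114.3777…
Penalty: 12 × 0.5% × CHF 577,244.43 = CHF 34,634.67…
Final settlement = outstanding balance + penalty = CHF 442,114.3777… + CHF 34,634.67… = CHF 476,749.04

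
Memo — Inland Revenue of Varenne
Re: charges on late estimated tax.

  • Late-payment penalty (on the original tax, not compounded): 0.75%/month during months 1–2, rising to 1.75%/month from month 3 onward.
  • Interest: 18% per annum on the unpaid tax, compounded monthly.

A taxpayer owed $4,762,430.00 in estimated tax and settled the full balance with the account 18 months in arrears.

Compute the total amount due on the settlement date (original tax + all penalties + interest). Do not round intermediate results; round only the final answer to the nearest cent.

Penalty, months 1–2: 2 × 0.75% × $4,762,430.00 = $71,436.45
Penalty, months 3–18: 16 × 1.75% × $4,762,430.00 = $1,333,480.40
Interest (18%/yr ÷ 12 = 1.5%/month): $4,762,430.00 × ((1 + 0.015)^18 − 1) = $1,463,688.2643…
Total = $4,762,430.00 + $1,404,916.8500 + $1,463,688.2643… = $7,631,035.11

$7,631,035.11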